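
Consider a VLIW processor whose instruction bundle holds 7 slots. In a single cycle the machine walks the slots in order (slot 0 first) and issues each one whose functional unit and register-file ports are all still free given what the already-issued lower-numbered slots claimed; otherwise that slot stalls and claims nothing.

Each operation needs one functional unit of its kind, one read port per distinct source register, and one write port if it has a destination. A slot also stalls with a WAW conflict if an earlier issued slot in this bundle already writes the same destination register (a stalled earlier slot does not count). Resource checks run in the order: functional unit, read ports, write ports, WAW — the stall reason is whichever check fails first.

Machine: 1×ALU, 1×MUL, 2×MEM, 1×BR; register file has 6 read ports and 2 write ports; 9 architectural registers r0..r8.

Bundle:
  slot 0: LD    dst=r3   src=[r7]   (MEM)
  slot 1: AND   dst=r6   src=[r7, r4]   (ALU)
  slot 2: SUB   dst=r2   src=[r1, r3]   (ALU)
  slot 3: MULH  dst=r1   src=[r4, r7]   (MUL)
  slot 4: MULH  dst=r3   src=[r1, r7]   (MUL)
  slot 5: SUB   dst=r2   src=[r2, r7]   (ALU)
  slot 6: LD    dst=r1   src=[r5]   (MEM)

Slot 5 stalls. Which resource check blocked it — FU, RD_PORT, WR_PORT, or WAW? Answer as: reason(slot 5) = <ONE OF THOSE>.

#0 MEM src=r7 dispatched  <A:1 Mu:1 Ld:1 B:1 rd:5 wr:1>
#1 ALU src=r7,r4 dispatched  <A:0 Mu:1 Ld:1 B:1 rd:3 wr:0>
#2 ALU src=r1,r3 held:FU  <A:0 Mu:1 Ld:1 B:1 rd:3 wr:0>
#3 MUL src=r4,r7 held:WR_PORT  <A:0 Mu:1 Ld:1 B:1 rd:3 wr:0>
#4 MUL src=r1,r7 held:WR_PORT  <A:0 Mu:1 Ld:1 B:1 rd:3 wr:0>
#5 ALU src=r2,r7 held:FU  <A:0 Mu:1 Ld:1 B:1 rd:3 wr:0>
#6 MEM src=r5 held:WR_PORT  <A:0 Mu:1 Ld:1 B:1 rd:3 wr:0>

reason(slot 5) = FU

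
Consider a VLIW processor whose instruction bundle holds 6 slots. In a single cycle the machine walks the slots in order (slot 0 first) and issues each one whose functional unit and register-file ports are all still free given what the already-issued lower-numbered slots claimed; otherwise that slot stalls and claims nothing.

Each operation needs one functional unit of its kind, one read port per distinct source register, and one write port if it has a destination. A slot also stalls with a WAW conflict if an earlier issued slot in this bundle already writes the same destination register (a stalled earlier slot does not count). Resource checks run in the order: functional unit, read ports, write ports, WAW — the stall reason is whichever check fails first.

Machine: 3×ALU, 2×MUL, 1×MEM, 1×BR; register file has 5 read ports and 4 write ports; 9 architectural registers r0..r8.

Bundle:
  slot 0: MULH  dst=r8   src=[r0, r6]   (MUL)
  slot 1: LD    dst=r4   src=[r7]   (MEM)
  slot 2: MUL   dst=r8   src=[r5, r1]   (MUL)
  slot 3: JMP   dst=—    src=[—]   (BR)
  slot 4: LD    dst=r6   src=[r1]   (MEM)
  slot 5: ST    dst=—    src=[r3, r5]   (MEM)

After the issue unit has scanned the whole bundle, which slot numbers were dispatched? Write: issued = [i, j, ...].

slot 0 (MUL): ISSUE — free A3,Mu1,Ld1,B1 rp3 wp3
slot 1 (MEM): ISSUE — free A3,Mu1,Ld0,B1 rp2 wp2
slot 2 (MUL): stall WAW — free A3,Mu1,Ld0,B1 rp2 wp2
slot 3 (BR): ISSUE — free A3,Mu1,Ld0,B0 rp2 wp2
slot 4 (MEM): stall FU — free A3,Mu1,Ld0,B0 rp2 wp2
slot 5 (MEM): stall FU — free A3,Mu1,Ld0,B0 rp2 wp2

issued = [0, 1, 3]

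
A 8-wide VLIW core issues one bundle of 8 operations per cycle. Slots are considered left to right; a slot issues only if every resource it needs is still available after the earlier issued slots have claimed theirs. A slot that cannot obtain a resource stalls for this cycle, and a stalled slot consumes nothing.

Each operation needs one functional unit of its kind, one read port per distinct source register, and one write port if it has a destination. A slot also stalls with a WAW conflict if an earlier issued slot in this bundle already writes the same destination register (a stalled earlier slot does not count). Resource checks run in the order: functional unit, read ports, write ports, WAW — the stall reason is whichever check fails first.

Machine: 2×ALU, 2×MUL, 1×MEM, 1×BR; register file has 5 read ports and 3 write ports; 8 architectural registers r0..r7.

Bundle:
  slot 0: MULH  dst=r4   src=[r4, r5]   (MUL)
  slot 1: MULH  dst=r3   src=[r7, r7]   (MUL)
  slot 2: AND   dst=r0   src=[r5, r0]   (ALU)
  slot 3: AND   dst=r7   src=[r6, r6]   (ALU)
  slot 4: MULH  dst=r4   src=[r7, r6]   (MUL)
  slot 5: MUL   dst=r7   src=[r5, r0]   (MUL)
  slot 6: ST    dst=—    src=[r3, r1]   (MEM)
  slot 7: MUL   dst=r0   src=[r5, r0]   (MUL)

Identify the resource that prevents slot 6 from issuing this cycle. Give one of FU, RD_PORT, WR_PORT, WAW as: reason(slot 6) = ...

[0] MUL needs rd=2 wr=1: ok; after: ALU=2 MUL=1 MEM=1 BR=1, R=3, W=2
[1] MUL needs rd=1 wr=1: ok; after: ALU=2 MUL=0 MEM=1 BR=1, R=2, W=1
[2] ALU needs rd=2 wr=1: ok; after: ALU=1 MUL=0 MEM=1 BR=1, R=0, W=0
[3] ALU needs rd=1 wr=1: RD_PORT; after: ALU=1 MUL=0 MEM=1 BR=1, R=0, W=0
[4] MUL needs rd=2 wr=1: FU; after: ALU=1 MUL=0 MEM=1 BR=1, R=0, W=0
[5] MUL needs rd=2 wr=1: FU; after: ALU=1 MUL=0 MEM=1 BR=1, R=0, W=0
[6] MEM needs rd=2 wr=0: RD_PORT; after: ALU=1 MUL=0 MEM=1 BR=1, R=0, W=0
[7] MUL needs rd=2 wr=1: FU; after: ALU=1 MUL=0 MEM=1 BR=1, R=0, W=0

reason(slot 6) = RD_PORT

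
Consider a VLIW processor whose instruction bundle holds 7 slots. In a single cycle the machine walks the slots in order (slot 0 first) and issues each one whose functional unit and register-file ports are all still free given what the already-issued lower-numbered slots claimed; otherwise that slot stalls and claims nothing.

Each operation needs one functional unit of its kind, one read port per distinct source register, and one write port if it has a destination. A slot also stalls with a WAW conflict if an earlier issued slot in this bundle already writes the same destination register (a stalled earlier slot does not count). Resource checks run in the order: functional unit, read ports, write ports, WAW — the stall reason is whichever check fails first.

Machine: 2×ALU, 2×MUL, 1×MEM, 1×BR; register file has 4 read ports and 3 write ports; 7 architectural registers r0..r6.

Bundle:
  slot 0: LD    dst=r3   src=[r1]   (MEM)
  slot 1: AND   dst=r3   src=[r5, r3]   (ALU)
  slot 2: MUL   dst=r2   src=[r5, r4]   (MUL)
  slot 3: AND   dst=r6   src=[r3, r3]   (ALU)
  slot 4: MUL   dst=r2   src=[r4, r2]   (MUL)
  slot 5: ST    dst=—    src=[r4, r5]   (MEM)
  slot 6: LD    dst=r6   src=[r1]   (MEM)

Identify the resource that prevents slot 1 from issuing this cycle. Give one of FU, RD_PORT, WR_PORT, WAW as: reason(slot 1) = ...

  0. MEM→r3 ⇒ go  {2A/2Mu/0Ld/1B | 3r 2w}
  1. ALU→r3 ⇒ no(WAW)  {2A/2Mu/0Ld/1B | 3r 2w}
  2. MUL→r2 ⇒ go  {2A/1Mu/0Ld/1B | 1r 1w}
  3. ALU→r6 ⇒ go  {1A/1Mu/0Ld/1B | 0r 0w}
  4. MUL→r2 ⇒ no(RD_PORT)  {1A/1Mu/0Ld/1B | 0r 0w}
  5. MEM ⇒ no(FU)  {1A/1Mu/0Ld/1B | 0r 0w}
  6. MEM→r6 ⇒ no(FU)  {1A/1Mu/0Ld/1B | 0r 0w}

reason(slot 1) = WAW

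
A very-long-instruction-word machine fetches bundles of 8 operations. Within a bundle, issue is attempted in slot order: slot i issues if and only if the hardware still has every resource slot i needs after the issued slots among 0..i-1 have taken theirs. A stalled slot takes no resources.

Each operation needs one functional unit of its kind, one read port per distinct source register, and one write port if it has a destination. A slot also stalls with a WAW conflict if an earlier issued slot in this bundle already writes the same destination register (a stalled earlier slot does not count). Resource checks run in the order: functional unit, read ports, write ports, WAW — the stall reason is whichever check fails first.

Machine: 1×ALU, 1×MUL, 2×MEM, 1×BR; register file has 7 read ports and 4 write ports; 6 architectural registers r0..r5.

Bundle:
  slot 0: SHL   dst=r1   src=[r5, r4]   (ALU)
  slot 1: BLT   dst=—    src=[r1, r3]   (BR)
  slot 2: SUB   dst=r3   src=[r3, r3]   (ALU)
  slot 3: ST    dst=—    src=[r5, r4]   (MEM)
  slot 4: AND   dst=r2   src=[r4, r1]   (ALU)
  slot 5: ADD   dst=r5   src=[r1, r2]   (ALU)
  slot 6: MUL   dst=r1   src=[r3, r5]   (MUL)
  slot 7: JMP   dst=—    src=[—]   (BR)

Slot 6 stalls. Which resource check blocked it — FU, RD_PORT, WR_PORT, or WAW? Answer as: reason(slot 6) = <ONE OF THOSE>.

slot 0 (ALU): ISSUE — free A0,Mu1,Ld2,B1 rp5 wp3
slot 1 (BR): ISSUE — free A0,Mu1,Ld2,B0 rp3 wp3
slot 2 (ALU): stall FU — free A0,Mu1,Ld2,B0 rp3 wp3
slot 3 (MEM): ISSUE — free A0,Mu1,Ld1,B0 rp1 wp3
slot 4 (ALU): stall FU — free A0,Mu1,Ld1,B0 rp1 wp3
slot 5 (ALU): stall FU — free A0,Mu1,Ld1,B0 rp1 wp3
slot 6 (MUL): stall RD_PORT — free A0,Mu1,Ld1,B0 rp1 wp3
slot 7 (BR): stall FU — free A0,Mu1,Ld1,B0 rp1 wp3

reason(slot 6) = RD_PORT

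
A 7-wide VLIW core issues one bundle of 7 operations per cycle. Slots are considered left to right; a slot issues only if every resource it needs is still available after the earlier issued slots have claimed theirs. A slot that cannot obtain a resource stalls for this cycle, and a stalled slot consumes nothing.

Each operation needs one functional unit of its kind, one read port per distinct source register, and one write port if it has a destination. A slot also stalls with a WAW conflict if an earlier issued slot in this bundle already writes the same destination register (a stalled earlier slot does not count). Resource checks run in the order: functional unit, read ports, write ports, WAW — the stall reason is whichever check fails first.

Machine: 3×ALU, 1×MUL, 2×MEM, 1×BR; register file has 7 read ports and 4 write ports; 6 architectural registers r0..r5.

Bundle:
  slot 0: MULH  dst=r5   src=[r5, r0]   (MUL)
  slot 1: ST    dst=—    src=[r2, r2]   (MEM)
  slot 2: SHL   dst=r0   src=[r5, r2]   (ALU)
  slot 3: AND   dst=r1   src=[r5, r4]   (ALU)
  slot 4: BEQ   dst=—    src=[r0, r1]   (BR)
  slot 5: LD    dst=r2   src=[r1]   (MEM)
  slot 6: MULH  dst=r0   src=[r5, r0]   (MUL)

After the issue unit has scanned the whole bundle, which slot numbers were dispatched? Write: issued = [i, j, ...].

issued = [0, 1, 2, 3]

[0] MUL needs rd=2 wr=1: ok; after: ALU=3 MUL=0 MEM=2 BR=1, R=5, W=3
[1] MEM needs rd=1 wr=0: ok; after: ALU=3 MUL=0 MEM=1 BR=1, R=4, W=3
[2] ALU needs rd=2 wr=1: ok; after: ALU=2 MUL=0 MEM=1 BR=1, R=2, W=2
[3] ALU needs rd=2 wr=1: ok; after: ALU=1 MUL=0 MEM=1 BR=1, R=0, W=1
[4] BR needs rd=2 wr=0: RD_PORT; after: ALU=1 MUL=0 MEM=1 BR=1, R=0, W=1
[5] MEM needs rd=1 wr=1: RD_PORT; after: ALU=1 MUL=0 MEM=1 BR=1, R=0, W=1
[6] MUL needs rd=2 wr=1: FU; after: ALU=1 MUL=0 MEM=1 BR=1, R=0, W=1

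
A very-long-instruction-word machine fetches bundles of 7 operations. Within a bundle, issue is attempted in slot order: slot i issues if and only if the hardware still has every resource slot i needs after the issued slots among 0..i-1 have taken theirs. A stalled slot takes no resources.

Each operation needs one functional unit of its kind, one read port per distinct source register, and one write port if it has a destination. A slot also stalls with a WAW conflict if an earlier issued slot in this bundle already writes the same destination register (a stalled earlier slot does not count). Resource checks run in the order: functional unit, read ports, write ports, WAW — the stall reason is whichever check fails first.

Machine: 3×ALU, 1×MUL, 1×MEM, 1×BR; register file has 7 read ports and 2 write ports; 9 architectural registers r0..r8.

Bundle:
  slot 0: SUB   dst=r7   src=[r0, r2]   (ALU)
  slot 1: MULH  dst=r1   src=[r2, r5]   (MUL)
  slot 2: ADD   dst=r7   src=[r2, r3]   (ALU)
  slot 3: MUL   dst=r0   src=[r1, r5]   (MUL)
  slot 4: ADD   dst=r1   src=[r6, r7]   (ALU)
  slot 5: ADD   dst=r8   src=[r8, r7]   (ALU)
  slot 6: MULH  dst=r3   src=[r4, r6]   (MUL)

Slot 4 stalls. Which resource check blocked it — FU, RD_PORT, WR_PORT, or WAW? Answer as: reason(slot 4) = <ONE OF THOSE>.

slot 0 (ALU): ISSUE — free A2,Mu1,Ld1,B1 rp5 wp1
slot 1 (MUL): ISSUE — free A2,Mu0,Ld1,B1 rp3 wp0
slot 2 (ALU): stall WR_PORT — free A2,Mu0,Ld1,B1 rp3 wp0
slot 3 (MUL): stall FU — free A2,Mu0,Ld1,B1 rp3 wp0
slot 4 (ALU): stall WR_PORT — free A2,Mu0,Ld1,B1 rp3 wp0
slot 5 (ALU): stall WR_PORT — free A2,Mu0,Ld1,B1 rp3 wp0
slot 6 (MUL): stall FU — free A2,Mu0,Ld1,B1 rp3 wp0

reason(slot 4) = WR_PORT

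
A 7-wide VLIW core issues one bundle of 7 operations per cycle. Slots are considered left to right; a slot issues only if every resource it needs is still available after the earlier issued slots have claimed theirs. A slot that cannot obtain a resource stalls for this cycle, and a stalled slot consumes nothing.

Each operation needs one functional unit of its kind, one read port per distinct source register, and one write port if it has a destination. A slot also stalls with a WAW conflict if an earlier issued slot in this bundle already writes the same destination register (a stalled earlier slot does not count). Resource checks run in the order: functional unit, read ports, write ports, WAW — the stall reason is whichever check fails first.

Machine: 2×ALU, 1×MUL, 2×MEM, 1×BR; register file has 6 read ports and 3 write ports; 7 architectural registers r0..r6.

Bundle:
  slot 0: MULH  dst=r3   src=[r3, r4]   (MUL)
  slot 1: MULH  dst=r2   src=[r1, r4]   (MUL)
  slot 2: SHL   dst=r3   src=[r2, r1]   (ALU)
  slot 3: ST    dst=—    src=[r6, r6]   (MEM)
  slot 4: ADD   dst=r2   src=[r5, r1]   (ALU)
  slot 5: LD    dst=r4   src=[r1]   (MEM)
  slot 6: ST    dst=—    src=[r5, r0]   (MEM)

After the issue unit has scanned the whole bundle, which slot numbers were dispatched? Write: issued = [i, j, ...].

  0. MUL→r3 ⇒ go  {2A/0Mu/2Ld/1B | 4r 2w}
  1. MUL→r2 ⇒ no(FU)  {2A/0Mu/2Ld/1B | 4r 2w}
  2. ALU→r3 ⇒ no(WAW)  {2A/0Mu/2Ld/1B | 4r 2w}
  3. MEM ⇒ go  {2A/0Mu/1Ld/1B | 3r 2w}
  4. ALU→r2 ⇒ go  {1A/0Mu/1Ld/1B | 1r 1w}
  5. MEM→r4 ⇒ go  {1A/0Mu/0Ld/1B | 0r 0w}
  6. MEM ⇒ no(FU)  {1A/0Mu/0Ld/1B | 0r 0w}

issued = [0, 3, 4, 5]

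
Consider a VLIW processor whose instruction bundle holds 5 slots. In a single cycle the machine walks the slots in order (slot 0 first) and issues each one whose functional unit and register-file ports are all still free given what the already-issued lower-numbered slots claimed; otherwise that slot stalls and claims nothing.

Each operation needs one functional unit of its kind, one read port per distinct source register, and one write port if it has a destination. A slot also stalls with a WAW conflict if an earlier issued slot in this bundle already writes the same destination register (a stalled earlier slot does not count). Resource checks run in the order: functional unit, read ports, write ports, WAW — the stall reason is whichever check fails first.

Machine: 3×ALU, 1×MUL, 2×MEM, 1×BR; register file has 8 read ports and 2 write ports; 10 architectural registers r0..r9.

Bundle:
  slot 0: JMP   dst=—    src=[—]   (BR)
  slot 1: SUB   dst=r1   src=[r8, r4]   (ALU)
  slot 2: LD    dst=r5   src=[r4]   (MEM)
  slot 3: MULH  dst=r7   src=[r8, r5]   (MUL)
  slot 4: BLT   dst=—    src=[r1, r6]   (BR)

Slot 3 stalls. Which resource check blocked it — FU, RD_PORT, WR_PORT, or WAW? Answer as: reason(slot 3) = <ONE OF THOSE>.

reason(slot 3) = WR_PORT

slot 0 (BR): ISSUE — free A3,Mu1,Ld2,B0 rp8 wp2
slot 1 (ALU): ISSUE — free A2,Mu1,Ld2,B0 rp6 wp1
slot 2 (MEM): ISSUE — free A2,Mu1,Ld1,B0 rp5 wp0
slot 3 (MUL): stall WR_PORT — free A2,Mu1,Ld1,B0 rp5 wp0
slot 4 (BR): stall FU — free A2,Mu1,Ld1,B0 rp5 wp0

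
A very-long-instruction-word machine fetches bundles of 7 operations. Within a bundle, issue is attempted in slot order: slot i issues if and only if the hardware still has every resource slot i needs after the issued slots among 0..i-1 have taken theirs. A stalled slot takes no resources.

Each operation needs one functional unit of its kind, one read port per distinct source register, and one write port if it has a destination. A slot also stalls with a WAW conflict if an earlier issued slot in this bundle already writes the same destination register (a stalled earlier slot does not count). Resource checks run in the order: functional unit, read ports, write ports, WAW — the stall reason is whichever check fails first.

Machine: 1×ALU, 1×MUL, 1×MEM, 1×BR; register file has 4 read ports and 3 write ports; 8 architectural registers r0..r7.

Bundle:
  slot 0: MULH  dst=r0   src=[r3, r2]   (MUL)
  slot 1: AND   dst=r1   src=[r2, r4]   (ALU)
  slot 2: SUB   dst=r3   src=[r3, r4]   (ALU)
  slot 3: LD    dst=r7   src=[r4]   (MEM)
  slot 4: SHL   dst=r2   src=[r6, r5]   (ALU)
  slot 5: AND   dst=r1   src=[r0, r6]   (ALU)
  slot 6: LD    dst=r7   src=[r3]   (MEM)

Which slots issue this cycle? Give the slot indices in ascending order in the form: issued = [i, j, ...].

  0. MUL→r0 ⇒ go  {1A/0Mu/1Ld/1B | 2r 2w}
  1. ALU→r1 ⇒ go  {0A/0Mu/1Ld/1B | 0r 1w}
  2. ALU→r3 ⇒ no(FU)  {0A/0Mu/1Ld/1B | 0r 1w}
  3. MEM→r7 ⇒ no(RD_PORT)  {0A/0Mu/1Ld/1B | 0r 1w}
  4. ALU→r2 ⇒ no(FU)  {0A/0Mu/1Ld/1B | 0r 1w}
  5. ALU→r1 ⇒ no(FU)  {0A/0Mu/1Ld/1B | 0r 1w}
  6. MEM→r7 ⇒ no(RD_PORT)  {0A/0Mu/1Ld/1B | 0r 1w}

issued = [0, 1]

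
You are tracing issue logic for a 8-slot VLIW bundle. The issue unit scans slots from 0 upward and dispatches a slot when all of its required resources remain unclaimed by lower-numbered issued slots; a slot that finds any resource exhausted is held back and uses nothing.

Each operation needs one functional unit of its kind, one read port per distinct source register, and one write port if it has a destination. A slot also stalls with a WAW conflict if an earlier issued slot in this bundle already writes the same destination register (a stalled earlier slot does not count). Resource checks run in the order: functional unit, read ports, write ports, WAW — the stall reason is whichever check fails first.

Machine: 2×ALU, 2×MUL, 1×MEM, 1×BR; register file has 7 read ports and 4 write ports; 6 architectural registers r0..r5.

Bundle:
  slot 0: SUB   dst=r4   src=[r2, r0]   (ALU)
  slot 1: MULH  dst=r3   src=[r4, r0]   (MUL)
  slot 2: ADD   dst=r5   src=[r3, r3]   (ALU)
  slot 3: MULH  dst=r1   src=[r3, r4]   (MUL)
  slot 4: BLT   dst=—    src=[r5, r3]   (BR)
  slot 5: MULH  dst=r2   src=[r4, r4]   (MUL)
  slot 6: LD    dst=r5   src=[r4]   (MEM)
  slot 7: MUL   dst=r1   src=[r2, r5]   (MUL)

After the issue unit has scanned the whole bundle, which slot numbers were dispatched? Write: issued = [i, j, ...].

issued = [0, 1, 2, 3]

#0 ALU src=r2,r0 dispatched  <A:1 Mu:2 Ld:1 B:1 rd:5 wr:3>
#1 MUL src=r4,r0 dispatched  <A:1 Mu:1 Ld:1 B:1 rd:3 wr:2>
#2 ALU src=r3,r3 dispatched  <A:0 Mu:1 Ld:1 B:1 rd:2 wr:1>
#3 MUL src=r3,r4 dispatched  <A:0 Mu:0 Ld:1 B:1 rd:0 wr:0>
#4 BR src=r5,r3 held:RD_PORT  <A:0 Mu:0 Ld:1 B:1 rd:0 wr:0>
#5 MUL src=r4,r4 held:FU  <A:0 Mu:0 Ld:1 B:1 rd:0 wr:0>
#6 MEM src=r4 held:RD_PORT  <A:0 Mu:0 Ld:1 B:1 rd:0 wr:0>
#7 MUL src=r2,r5 held:FU  <A:0 Mu:0 Ld:1 B:1 rd:0 wr:0>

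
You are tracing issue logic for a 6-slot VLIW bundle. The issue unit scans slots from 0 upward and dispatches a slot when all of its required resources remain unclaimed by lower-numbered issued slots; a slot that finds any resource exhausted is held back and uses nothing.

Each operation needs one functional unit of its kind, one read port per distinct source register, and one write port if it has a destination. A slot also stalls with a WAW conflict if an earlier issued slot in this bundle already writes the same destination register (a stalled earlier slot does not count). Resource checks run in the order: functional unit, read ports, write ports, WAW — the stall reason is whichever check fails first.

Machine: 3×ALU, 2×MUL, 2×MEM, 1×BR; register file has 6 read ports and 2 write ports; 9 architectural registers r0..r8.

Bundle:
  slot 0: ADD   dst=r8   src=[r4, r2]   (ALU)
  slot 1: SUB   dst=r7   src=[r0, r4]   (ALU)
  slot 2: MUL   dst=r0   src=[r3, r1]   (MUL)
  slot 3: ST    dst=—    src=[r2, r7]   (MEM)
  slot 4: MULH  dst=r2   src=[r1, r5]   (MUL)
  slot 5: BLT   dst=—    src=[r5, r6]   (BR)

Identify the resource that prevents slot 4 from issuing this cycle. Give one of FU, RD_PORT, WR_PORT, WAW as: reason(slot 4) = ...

  0. ALU→r8 ⇒ go  {2A/2Mu/2Ld/1B | 4r 1w}
  1. ALU→r7 ⇒ go  {1A/2Mu/2Ld/1B | 2r 0w}
  2. MUL→r0 ⇒ no(WR_PORT)  {1A/2Mu/2Ld/1B | 2r 0w}
  3. MEM ⇒ go  {1A/2Mu/1Ld/1B | 0r 0w}
  4. MUL→r2 ⇒ no(RD_PORT)  {1A/2Mu/1Ld/1B | 0r 0w}
  5. BR ⇒ no(RD_PORT)  {1A/2Mu/1Ld/1B | 0r 0w}

reason(slot 4) = RD_PORT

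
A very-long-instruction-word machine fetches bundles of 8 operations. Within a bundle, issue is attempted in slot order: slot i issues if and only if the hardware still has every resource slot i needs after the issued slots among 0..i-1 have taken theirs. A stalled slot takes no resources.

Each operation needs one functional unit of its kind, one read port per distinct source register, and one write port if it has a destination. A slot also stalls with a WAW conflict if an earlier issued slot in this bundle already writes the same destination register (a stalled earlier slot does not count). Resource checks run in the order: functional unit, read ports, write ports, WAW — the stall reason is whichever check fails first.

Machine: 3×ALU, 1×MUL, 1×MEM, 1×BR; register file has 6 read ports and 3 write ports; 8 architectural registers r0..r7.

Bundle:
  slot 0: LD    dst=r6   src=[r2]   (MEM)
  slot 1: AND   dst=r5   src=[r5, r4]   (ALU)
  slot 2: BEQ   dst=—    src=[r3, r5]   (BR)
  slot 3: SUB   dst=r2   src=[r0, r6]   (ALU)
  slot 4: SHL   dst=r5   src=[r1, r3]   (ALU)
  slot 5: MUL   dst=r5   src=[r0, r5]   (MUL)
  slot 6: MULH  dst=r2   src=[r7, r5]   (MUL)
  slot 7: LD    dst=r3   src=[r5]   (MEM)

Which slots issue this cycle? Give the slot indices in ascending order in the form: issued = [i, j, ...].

[0] MEM needs rd=1 wr=1: ok; after: ALU=3 MUL=1 MEM=0 BR=1, R=5, W=2
[1] ALU needs rd=2 wr=1: ok; after: ALU=2 MUL=1 MEM=0 BR=1, R=3, W=1
[2] BR needs rd=2 wr=0: ok; after: ALU=2 MUL=1 MEM=0 BR=0, R=1, W=1
[3] ALU needs rd=2 wr=1: RD_PORT; after: ALU=2 MUL=1 MEM=0 BR=0, R=1, W=1
[4] ALU needs rd=2 wr=1: RD_PORT; after: ALU=2 MUL=1 MEM=0 BR=0, R=1, W=1
[5] MUL needs rd=2 wr=1: RD_PORT; after: ALU=2 MUL=1 MEM=0 BR=0, R=1, W=1
[6] MUL needs rd=2 wr=1: RD_PORT; after: ALU=2 MUL=1 MEM=0 BR=0, R=1, W=1
[7] MEM needs rd=1 wr=1: FU; after: ALU=2 MUL=1 MEM=0 BR=0, R=1, W=1

issued = [0, 1, 2]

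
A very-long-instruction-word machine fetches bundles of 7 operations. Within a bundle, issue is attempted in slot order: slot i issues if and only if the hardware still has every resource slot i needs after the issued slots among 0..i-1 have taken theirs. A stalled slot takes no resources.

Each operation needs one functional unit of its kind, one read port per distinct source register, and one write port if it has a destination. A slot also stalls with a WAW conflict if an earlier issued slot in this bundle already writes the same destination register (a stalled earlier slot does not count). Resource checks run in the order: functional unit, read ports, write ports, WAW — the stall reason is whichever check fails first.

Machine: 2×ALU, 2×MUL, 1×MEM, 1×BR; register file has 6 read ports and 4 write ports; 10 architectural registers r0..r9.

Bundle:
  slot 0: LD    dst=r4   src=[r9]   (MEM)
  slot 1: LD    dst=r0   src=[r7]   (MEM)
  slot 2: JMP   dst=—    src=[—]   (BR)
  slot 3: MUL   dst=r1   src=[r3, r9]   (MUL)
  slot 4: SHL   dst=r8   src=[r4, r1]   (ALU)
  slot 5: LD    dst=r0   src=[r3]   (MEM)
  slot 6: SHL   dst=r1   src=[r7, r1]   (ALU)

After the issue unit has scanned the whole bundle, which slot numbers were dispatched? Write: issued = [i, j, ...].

issued = [0, 2, 3, 4]

[0] MEM needs rd=1 wr=1: ok; after: ALU=2 MUL=2 MEM=0 BR=1, R=5, W=3
[1] MEM needs rd=1 wr=1: FU; after: ALU=2 MUL=2 MEM=0 BR=1, R=5, W=3
[2] BR needs rd=0 wr=0: ok; after: ALU=2 MUL=2 MEM=0 BR=0, R=5, W=3
[3] MUL needs rd=2 wr=1: ok; after: ALU=2 MUL=1 MEM=0 BR=0, R=3, W=2
[4] ALU needs rd=2 wr=1: ok; after: ALU=1 MUL=1 MEM=0 BR=0, R=1, W=1
[5] MEM needs rd=1 wr=1: FU; after: ALU=1 MUL=1 MEM=0 BR=0, R=1, W=1
[6] ALU needs rd=2 wr=1: RD_PORT; after: ALU=1 MUL=1 MEM=0 BR=0, R=1, W=1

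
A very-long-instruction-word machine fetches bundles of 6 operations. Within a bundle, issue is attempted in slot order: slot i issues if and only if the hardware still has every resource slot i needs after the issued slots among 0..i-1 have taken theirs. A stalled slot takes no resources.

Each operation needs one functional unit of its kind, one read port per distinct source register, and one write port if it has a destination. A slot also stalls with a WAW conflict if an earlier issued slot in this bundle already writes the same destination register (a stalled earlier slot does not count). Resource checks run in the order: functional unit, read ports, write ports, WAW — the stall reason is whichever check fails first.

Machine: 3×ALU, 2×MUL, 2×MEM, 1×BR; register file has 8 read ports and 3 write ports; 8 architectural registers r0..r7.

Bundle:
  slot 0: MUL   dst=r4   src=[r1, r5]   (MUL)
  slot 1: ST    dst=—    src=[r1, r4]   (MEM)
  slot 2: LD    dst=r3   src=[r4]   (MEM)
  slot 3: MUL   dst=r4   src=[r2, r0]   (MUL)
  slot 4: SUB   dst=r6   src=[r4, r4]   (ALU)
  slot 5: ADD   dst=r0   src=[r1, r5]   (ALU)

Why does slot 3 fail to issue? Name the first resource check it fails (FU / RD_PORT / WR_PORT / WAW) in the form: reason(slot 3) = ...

(0) want 1×MUL +2rd +1wr — yes → AL3|MU1|ME2|BR1|rd6|wr2
(1) want 1×MEM +2rd +0wr — yes → AL3|MU1|ME1|BR1|rd4|wr2
(2) want 1×MEM +1rd +1wr — yes → AL3|MU1|ME0|BR1|rd3|wr1
(3) want 1×MUL +2rd +1wr — WAW → AL3|MU1|ME0|BR1|rd3|wr1
(4) want 1×ALU +1rd +1wr — yes → AL2|MU1|ME0|BR1|rd2|wr0
(5) want 1×ALU +2rd +1wr — WR_PORT → AL2|MU1|ME0|BR1|rd2|wr0

reason(slot 3) = WAW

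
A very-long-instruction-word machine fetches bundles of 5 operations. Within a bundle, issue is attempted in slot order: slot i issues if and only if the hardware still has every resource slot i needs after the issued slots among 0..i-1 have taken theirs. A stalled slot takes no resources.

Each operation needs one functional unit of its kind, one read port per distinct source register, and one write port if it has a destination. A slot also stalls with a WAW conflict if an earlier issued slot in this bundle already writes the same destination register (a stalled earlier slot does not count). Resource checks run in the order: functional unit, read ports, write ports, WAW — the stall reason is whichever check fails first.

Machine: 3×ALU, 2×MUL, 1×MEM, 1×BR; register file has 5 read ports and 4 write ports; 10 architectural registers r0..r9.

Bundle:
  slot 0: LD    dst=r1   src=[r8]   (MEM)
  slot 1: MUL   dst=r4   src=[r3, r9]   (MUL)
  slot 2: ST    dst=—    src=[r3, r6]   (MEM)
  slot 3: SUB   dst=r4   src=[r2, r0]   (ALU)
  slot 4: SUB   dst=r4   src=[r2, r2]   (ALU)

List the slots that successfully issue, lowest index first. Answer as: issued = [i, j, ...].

[0] MEM needs rd=1 wr=1: ok; after: ALU=3 MUL=2 MEM=0 BR=1, R=4, W=3
[1] MUL needs rd=2 wr=1: ok; after: ALU=3 MUL=1 MEM=0 BR=1, R=2, W=2
[2] MEM needs rd=2 wr=0: FU; after: ALU=3 MUL=1 MEM=0 BR=1, R=2, W=2
[3] ALU needs rd=2 wr=1: WAW; after: ALU=3 MUL=1 MEM=0 BR=1, R=2, W=2
[4] ALU needs rd=1 wr=1: WAW; after: ALU=3 MUL=1 MEM=0 BR=1, R=2, W=2

issued = [0, 1]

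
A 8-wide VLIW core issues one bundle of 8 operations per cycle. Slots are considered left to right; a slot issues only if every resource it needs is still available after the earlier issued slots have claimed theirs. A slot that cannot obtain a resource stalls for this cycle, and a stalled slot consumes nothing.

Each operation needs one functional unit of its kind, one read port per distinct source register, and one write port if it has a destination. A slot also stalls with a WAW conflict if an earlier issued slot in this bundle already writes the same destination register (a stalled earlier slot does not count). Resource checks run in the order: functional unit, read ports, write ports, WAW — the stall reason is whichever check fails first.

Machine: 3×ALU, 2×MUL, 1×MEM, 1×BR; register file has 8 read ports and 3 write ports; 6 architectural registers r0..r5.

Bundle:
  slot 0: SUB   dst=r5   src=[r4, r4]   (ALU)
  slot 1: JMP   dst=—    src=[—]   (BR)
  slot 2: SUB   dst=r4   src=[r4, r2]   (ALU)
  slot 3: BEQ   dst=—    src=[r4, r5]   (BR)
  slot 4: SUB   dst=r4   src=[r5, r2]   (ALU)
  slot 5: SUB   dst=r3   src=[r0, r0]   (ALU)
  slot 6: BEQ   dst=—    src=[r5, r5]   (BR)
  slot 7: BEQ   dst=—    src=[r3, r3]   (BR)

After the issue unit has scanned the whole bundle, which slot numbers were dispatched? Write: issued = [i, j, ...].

(0) want 1×ALU +1rd +1wr — yes → AL2|MU2|ME1|BR1|rd7|wr2
(1) want 1×BR +0rd +0wr — yes → AL2|MU2|ME1|BR0|rd7|wr2
(2) want 1×ALU +2rd +1wr — yes → AL1|MU2|ME1|BR0|rd5|wr1
(3) want 1×BR +2rd +0wr — FU → AL1|MU2|ME1|BR0|rd5|wr1
(4) want 1×ALU +2rd +1wr — WAW → AL1|MU2|ME1|BR0|rd5|wr1
(5) want 1×ALU +1rd +1wr — yes → AL0|MU2|ME1|BR0|rd4|wr0
(6) want 1×BR +1rd +0wr — FU → AL0|MU2|ME1|BR0|rd4|wr0
(7) want 1×BR +1rd +0wr — FU → AL0|MU2|ME1|BR0|rd4|wr0

issued = [0, 1, 2, 5]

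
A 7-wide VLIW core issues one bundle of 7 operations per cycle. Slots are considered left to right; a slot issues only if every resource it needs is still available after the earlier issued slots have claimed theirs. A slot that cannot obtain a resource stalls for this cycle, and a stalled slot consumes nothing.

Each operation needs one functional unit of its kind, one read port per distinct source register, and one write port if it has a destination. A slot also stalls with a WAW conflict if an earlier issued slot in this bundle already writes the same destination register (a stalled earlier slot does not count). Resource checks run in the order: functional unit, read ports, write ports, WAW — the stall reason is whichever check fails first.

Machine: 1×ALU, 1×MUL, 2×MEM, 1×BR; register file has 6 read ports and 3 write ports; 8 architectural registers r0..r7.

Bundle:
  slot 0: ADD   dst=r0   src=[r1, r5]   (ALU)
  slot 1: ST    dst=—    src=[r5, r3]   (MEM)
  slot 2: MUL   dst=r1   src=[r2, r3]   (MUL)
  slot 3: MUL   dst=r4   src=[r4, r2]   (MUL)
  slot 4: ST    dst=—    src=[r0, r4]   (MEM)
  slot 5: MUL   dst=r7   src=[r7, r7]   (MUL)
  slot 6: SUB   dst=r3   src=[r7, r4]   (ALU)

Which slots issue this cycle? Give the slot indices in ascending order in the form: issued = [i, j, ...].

issued = [0, 1, 2]

  0. ALU→r0 ⇒ go  {0A/1Mu/2Ld/1B | 4r 2w}
  1. MEM ⇒ go  {0A/1Mu/1Ld/1B | 2r 2w}
  2. MUL→r1 ⇒ go  {0A/0Mu/1Ld/1B | 0r 1w}
  3. MUL→r4 ⇒ no(FU)  {0A/0Mu/1Ld/1B | 0r 1w}
  4. MEM ⇒ no(RD_PORT)  {0A/0Mu/1Ld/1B | 0r 1w}
  5. MUL→r7 ⇒ no(FU)  {0A/0Mu/1Ld/1B | 0r 1w}
  6. ALU→r3 ⇒ no(FU)  {0A/0Mu/1Ld/1B | 0r 1w}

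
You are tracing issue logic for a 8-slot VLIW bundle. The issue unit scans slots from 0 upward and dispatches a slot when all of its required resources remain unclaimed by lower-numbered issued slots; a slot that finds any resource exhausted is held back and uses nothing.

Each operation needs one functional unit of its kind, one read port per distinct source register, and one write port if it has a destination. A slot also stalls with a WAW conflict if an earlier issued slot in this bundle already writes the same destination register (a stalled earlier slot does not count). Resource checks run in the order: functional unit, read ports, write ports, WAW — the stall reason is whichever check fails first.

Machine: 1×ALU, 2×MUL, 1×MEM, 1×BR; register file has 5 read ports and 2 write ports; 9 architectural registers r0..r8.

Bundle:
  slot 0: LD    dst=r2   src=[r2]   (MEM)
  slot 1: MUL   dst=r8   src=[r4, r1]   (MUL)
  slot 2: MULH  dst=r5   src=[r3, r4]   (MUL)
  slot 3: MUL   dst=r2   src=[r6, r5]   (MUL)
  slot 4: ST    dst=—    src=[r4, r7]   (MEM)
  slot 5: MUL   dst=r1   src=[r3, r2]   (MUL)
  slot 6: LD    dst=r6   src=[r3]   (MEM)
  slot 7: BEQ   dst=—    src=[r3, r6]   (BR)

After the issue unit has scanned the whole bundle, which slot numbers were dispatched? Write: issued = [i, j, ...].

issued = [0, 1, 7]

[0] MEM needs rd=1 wr=1: ok; after: ALU=1 MUL=2 MEM=0 BR=1, R=4, W=1
[1] MUL needs rd=2 wr=1: ok; after: ALU=1 MUL=1 MEM=0 BR=1, R=2, W=0
[2] MUL needs rd=2 wr=1: WR_PORT; after: ALU=1 MUL=1 MEM=0 BR=1, R=2, W=0
[3] MUL needs rd=2 wr=1: WR_PORT; after: ALU=1 MUL=1 MEM=0 BR=1, R=2, W=0
[4] MEM needs rd=2 wr=0: FU; after: ALU=1 MUL=1 MEM=0 BR=1, R=2, W=0
[5] MUL needs rd=2 wr=1: WR_PORT; after: ALU=1 MUL=1 MEM=0 BR=1, R=2, W=0
[6] MEM needs rd=1 wr=1: FU; after: ALU=1 MUL=1 MEM=0 BR=1, R=2, W=0
[7] BR needs rd=2 wr=0: ok; after: ALU=1 MUL=1 MEM=0 BR=0, R=0, W=0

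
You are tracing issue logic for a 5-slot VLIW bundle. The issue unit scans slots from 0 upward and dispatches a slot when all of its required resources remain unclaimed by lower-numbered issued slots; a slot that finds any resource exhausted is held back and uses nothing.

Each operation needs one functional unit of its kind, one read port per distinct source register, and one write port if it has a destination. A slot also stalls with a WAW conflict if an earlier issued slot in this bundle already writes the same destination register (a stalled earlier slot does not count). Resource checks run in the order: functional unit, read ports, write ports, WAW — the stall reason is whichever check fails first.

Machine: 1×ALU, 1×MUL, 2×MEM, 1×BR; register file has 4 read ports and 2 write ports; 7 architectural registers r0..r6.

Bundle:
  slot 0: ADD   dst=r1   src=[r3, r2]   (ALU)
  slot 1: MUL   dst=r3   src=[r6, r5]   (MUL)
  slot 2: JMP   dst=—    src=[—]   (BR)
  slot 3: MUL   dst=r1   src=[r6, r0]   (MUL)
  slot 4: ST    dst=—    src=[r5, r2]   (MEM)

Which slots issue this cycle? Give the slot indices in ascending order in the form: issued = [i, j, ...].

issued = [0, 1, 2]

(0) want 1×ALU +2rd +1wr — yes → AL0|MU1|ME2|BR1|rd2|wr1
(1) want 1×MUL +2rd +1wr — yes → AL0|MU0|ME2|BR1|rd0|wr0
(2) want 1×BR +0rd +0wr — yes → AL0|MU0|ME2|BR0|rd0|wr0
(3) want 1×MUL +2rd +1wr — FU → AL0|MU0|ME2|BR0|rd0|wr0
(4) want 1×MEM +2rd +0wr — RD_PORT → AL0|MU0|ME2|BR0|rd0|wr0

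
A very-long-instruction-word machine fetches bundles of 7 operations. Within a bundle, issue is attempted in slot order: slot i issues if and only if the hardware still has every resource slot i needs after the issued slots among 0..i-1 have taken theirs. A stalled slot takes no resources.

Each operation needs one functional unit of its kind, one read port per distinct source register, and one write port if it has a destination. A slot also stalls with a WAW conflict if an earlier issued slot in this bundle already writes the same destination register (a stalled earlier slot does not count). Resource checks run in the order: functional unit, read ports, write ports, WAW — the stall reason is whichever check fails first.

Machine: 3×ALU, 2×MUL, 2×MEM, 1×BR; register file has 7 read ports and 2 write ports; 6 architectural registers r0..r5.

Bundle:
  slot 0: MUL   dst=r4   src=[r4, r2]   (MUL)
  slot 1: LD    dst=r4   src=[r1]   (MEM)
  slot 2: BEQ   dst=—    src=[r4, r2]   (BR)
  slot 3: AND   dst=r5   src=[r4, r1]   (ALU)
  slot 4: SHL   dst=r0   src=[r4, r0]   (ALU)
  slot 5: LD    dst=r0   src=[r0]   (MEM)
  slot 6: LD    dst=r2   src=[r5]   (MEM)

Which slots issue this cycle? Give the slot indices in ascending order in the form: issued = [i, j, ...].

slot 0 (MUL): ISSUE — free A3,Mu1,Ld2,B1 rp5 wp1
slot 1 (MEM): stall WAW — free A3,Mu1,Ld2,B1 rp5 wp1
slot 2 (BR): ISSUE — free A3,Mu1,Ld2,B0 rp3 wp1
slot 3 (ALU): ISSUE — free A2,Mu1,Ld2,B0 rp1 wp0
slot 4 (ALU): stall RD_PORT — free A2,Mu1,Ld2,B0 rp1 wp0
slot 5 (MEM): stall WR_PORT — free A2,Mu1,Ld2,B0 rp1 wp0
slot 6 (MEM): stall WR_PORT — free A2,Mu1,Ld2,B0 rp1 wp0

issued = [0, 2, 3]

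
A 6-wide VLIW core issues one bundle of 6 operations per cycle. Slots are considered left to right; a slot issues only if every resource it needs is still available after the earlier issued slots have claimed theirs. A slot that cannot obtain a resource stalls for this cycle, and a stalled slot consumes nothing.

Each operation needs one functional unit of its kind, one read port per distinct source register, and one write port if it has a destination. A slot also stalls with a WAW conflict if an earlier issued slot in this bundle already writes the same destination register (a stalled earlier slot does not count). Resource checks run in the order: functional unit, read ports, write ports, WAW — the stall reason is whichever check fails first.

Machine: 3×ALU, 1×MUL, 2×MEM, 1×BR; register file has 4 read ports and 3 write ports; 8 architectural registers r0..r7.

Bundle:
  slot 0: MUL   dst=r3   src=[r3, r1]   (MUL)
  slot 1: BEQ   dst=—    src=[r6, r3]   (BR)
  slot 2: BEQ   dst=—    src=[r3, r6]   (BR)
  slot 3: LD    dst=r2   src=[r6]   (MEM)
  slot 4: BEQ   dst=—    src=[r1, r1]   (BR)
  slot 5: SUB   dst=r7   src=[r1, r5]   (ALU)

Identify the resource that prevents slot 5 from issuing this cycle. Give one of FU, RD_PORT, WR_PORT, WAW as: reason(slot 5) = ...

reason(slot 5) = RD_PORT

#0 MUL src=r3,r1 dispatched  <A:3 Mu:0 Ld:2 B:1 rd:2 wr:2>
#1 BR src=r6,r3 dispatched  <A:3 Mu:0 Ld:2 B:0 rd:0 wr:2>
#2 BR src=r3,r6 held:FU  <A:3 Mu:0 Ld:2 B:0 rd:0 wr:2>
#3 MEM src=r6 held:RD_PORT  <A:3 Mu:0 Ld:2 B:0 rd:0 wr:2>
#4 BR src=r1,r1 held:FU  <A:3 Mu:0 Ld:2 B:0 rd:0 wr:2>
#5 ALU src=r1,r5 held:RD_PORT  <A:3 Mu:0 Ld:2 B:0 rd:0 wr:2>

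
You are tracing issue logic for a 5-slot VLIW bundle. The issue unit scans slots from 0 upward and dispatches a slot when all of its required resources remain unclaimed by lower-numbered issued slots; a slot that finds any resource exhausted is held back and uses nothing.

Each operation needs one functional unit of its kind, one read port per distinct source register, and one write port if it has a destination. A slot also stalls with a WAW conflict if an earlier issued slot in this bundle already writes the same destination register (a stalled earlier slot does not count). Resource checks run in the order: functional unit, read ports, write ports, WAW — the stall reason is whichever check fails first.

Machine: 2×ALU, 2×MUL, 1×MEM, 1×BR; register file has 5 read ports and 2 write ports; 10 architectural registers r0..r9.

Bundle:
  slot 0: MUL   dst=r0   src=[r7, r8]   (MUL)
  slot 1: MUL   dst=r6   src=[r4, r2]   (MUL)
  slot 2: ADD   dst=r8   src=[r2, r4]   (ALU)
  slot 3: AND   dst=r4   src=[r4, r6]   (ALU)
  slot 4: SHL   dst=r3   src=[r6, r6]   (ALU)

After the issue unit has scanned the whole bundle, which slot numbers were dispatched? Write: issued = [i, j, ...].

issued = [0, 1]

  0. MUL→r0 ⇒ go  {2A/1Mu/1Ld/1B | 3r 1w}
  1. MUL→r6 ⇒ go  {2A/0Mu/1Ld/1B | 1r 0w}
  2. ALU→r8 ⇒ no(RD_PORT)  {2A/0Mu/1Ld/1B | 1r 0w}
  3. ALU→r4 ⇒ no(RD_PORT)  {2A/0Mu/1Ld/1B | 1r 0w}
  4. ALU→r3 ⇒ no(WR_PORT)  {2A/0Mu/1Ld/1B | 1r 0w}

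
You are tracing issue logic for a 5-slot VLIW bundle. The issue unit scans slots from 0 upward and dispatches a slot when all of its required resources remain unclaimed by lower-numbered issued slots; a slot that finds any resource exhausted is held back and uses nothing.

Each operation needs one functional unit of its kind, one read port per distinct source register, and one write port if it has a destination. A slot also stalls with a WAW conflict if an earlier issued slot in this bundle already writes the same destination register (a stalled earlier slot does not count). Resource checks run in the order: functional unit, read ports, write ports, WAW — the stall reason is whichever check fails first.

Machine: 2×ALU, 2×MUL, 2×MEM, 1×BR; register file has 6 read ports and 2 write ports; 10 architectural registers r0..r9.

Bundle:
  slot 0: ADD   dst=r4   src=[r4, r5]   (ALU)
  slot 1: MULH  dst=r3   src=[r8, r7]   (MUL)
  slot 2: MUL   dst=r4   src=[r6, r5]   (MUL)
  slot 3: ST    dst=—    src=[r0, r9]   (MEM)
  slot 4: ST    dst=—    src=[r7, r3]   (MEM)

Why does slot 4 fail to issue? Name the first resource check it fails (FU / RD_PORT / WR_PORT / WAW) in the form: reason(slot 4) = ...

  0. ALU→r4 ⇒ go  {1A/2Mu/2Ld/1B | 4r 1w}
  1. MUL→r3 ⇒ go  {1A/1Mu/2Ld/1B | 2r 0w}
  2. MUL→r4 ⇒ no(WR_PORT)  {1A/1Mu/2Ld/1B | 2r 0w}
  3. MEM ⇒ go  {1A/1Mu/1Ld/1B | 0r 0w}
  4. MEM ⇒ no(RD_PORT)  {1A/1Mu/1Ld/1B | 0r 0w}

reason(slot 4) = RD_PORT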